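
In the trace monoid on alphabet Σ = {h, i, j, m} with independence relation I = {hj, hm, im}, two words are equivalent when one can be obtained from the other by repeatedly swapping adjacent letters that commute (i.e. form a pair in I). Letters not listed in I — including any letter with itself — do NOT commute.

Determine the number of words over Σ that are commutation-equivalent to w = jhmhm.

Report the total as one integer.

10

#0=j has no predecessor
#1=h has no predecessor
#2=m depends on [0:j]
#3=h depends on [1:h]
#4=m depends on [2:m]
sources: [0:j, 1:h]
N(rest) = Σ N(rest − s) over sources s of rest; N(one piece) = 1:
  size 1 → [3]=1  [4]=1
  size 2 → [1,3]=1  [2,4]=1  [3,4]=2
  size 3 → [0,2,4]=1  [1,3,4]=3  [2,3,4]=3
  first=0(j) contributes 6
  first=1(h) contributes 4
|[w]| = 10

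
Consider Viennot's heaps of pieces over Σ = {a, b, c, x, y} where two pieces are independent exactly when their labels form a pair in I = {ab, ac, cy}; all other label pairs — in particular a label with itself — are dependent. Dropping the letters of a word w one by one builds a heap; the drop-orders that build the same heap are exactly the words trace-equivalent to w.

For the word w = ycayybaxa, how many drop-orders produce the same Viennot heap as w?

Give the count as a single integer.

11

#0=y has no predecessor
#1=c has no predecessor
#2=a depends on [0:y]
#3=y depends on [2:a]
#4=y depends on [3:y]
#5=b depends on [1:c, 4:y]
#6=a depends on [4:y]
#7=x depends on [5:b, 6:a]
#8=a depends on [7:x]
sources: [0:y, 1:c]
N(rest) = Σ N(rest − s) over sources s of rest; N(one piece) = 1:
  size 1 → [8]=1
  size 2 → [7,8]=1
  size 3 → [5,7,8]=1  [6,7,8]=1
  size 4 → [1,5,7,8]=1  [5,6,7,8]=2
  size 5 → [1,5,6,7,8]=3  [4,5,6,7,8]=2
  size 6 → [1,4,5,6,7,8]=5  [3,4,5,6,7,8]=2
  size 7 → [1,3,4,5,6,7,8]=7  [2,3,4,5,6,7,8]=2
  first=0(y) contributes 9
  first=1(c) contributes 2
|[w]| = 11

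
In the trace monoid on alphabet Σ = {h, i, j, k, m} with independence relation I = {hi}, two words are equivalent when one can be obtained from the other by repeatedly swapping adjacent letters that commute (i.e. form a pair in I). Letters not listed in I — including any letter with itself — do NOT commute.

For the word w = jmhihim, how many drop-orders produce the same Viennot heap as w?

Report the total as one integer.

6

piece 0:j — minimal
piece 1:m rests on {0:j}
piece 2:h rests on {1:m}
piece 3:i rests on {1:m}
piece 4:h rests on {2:h}
piece 5:i rests on {3:i}
piece 6:m rests on {4:h, 5:i}
minimal pieces: {0:j}
ways to finish when only these pieces remain (= sum over removing one remaining piece with nothing left below it):
  1 left: {6}→1
  2 left: {4,6}→1  {5,6}→1
  3 left: {2,4,6}→1  {3,5,6}→1  {4,5,6}→2
  4 left: {2,4,5,6}→3  {3,4,5,6}→3
  5 left: {2,3,4,5,6}→6
  placing 0:j first → 6 extensions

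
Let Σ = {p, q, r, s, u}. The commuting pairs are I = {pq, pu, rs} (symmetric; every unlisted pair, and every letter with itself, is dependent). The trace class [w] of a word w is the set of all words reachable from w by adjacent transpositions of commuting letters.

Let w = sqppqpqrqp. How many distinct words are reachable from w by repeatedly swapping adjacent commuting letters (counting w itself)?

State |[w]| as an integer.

40

0(s) covers ∅
1(q) covers 0:s
2(p) covers 0:s
3(p) covers 2:p
4(q) covers 1:q
5(p) covers 3:p
6(q) covers 4:q
7(r) covers 5:p, 6:q
8(q) covers 7:r
9(p) covers 7:r
floor of heap: 0:s
completions by unplaced set U, small U first (add the entries for U minus each lowest piece of U):
  |U|=1: {8}:1  {9}:1
  |U|=2: {8,9}:2
  |U|=3: {7,8,9}:2
  |U|=4: {5,7,8,9}:2  {6,7,8,9}:2
  |U|=5: {3,5,7,8,9}:2  {4,6,7,8,9}:2  {5,6,7,8,9}:4
  |U|=6: {1,4,6,7,8,9}:2  {2,3,5,7,8,9}:2  {3,5,6,7,8,9}:6  {4,5,6,7,8,9}:6
  |U|=7: {1,4,5,6,7,8,9}:8  {2,3,5,6,7,8,9}:8  {3,4,5,6,7,8,9}:12
  |U|=8: {1,3,4,5,6,7,8,9}:20  {2,3,4,5,6,7,8,9}:20
  start at 0(s): 40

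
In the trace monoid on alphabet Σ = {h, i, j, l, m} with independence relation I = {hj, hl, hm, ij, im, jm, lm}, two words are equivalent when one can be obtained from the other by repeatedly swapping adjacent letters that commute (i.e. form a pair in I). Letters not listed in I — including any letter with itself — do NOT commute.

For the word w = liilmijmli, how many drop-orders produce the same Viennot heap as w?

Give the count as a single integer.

#0=l has no predecessor
#1=i depends on [0:l]
#2=i depends on [1:i]
#3=l depends on [2:i]
#4=m has no predecessor
#5=i depends on [3:l]
#6=j depends on [3:l]
#7=m depends on [4:m]
#8=l depends on [5:i, 6:j]
#9=i depends on [8:l]
sources: [0:l, 4:m]
N(rest) = Σ N(rest − s) over sources s of rest; N(one piece) = 1:
  size 1 → [7]=1  [9]=1
  size 2 → [4,7]=1  [7,9]=2  [8,9]=1
  size 3 → [4,7,9]=3  [5,8,9]=1  [6,8,9]=1  [7,8,9]=3
  size 4 → [4,7,8,9]=6  [5,6,8,9]=2  [5,7,8,9]=4  [6,7,8,9]=4
  size 5 → [3,5,6,8,9]=2  [4,5,7,8,9]=10  [4,6,7,8,9]=10  [5,6,7,8,9]=10
  size 6 → [2,3,5,6,8,9]=2  [3,5,6,7,8,9]=12  [4,5,6,7,8,9]=30
  size 7 → [1,2,3,5,6,8,9]=2  [2,3,5,6,7,8,9]=14  [3,4,5,6,7,8,9]=42
  size 8 → [0,1,2,3,5,6,8,9]=2  [1,2,3,5,6,7,8,9]=16  [2,3,4,5,6,7,8,9]=56
  first=0(l) contributes 72
  first=4(m) contributes 18
|[w]| = 90

90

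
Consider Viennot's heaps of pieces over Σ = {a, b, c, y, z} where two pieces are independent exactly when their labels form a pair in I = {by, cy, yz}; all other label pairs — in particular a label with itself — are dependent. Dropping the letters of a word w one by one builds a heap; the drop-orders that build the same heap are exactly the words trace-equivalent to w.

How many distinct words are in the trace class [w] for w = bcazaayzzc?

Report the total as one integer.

piece 0:b — minimal
piece 1:c rests on {0:b}
piece 2:a rests on {1:c}
piece 3:z rests on {2:a}
piece 4:a rests on {3:z}
piece 5:a rests on {4:a}
piece 6:y rests on {5:a}
piece 7:z rests on {5:a}
piece 8:z rests on {7:z}
piece 9:c rests on {8:z}
minimal pieces: {0:b}
ways to finish when only these pieces remain (= sum over removing one remaining piece with nothing left below it):
  1 left: {6}→1  {9}→1
  2 left: {6,9}→2  {8,9}→1
  3 left: {6,8,9}→3  {7,8,9}→1
  4 left: {6,7,8,9}→4
  5 left: {5,6,7,8,9}→4
  6 left: {4,5,6,7,8,9}→4
  7 left: {3,4,5,6,7,8,9}→4
  8 left: {2,3,4,5,6,7,8,9}→4
  placing 0:b first → 4 extensions

4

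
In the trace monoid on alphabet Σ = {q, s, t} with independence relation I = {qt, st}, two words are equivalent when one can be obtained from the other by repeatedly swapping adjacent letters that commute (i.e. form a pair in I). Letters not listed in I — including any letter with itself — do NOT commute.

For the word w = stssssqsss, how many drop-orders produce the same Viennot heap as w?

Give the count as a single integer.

piece 0:s — minimal
piece 1:t — minimal
piece 2:s rests on {0:s}
piece 3:s rests on {2:s}
piece 4:s rests on {3:s}
piece 5:s rests on {4:s}
piece 6:q rests on {5:s}
piece 7:s rests on {6:q}
piece 8:s rests on {7:s}
piece 9:s rests on {8:s}
minimal pieces: {0:s, 1:t}
ways to finish when only these pieces remain (= sum over removing one remaining piece with nothing left below it):
  1 left: {1}→1  {9}→1
  2 left: {1,9}→2  {8,9}→1
  3 left: {1,8,9}→3  {7,8,9}→1
  4 left: {1,7,8,9}→4  {6,7,8,9}→1
  5 left: {1,6,7,8,9}→5  {5,6,7,8,9}→1
  6 left: {1,5,6,7,8,9}→6  {4,5,6,7,8,9}→1
  7 left: {1,4,5,6,7,8,9}→7  {3,4,5,6,7,8,9}→1
  8 left: {1,3,4,5,6,7,8,9}→8  {2,3,4,5,6,7,8,9}→1
  placing 0:s first → 9 extensions
  placing 1:t first → 1 extensions
total linear extensions = 10

10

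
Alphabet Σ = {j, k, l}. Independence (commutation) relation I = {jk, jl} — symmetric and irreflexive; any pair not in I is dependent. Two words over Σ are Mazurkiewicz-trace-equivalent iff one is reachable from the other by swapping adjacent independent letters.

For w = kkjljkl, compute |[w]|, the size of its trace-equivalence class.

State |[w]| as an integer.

#0=k has no predecessor
#1=k depends on [0:k]
#2=j has no predecessor
#3=l depends on [1:k]
#4=j depends on [2:j]
#5=k depends on [3:l]
#6=l depends on [5:k]
sources: [0:k, 2:j]
N(rest) = Σ N(rest − s) over sources s of rest; N(one piece) = 1:
  size 1 → [4]=1  [6]=1
  size 2 → [2,4]=1  [4,6]=2  [5,6]=1
  size 3 → [2,4,6]=3  [3,5,6]=1  [4,5,6]=3
  size 4 → [1,3,5,6]=1  [2,4,5,6]=6  [3,4,5,6]=4
  size 5 → [0,1,3,5,6]=1  [1,3,4,5,6]=5  [2,3,4,5,6]=10
  first=0(k) contributes 15
  first=2(j) contributes 6
|[w]| = 21

21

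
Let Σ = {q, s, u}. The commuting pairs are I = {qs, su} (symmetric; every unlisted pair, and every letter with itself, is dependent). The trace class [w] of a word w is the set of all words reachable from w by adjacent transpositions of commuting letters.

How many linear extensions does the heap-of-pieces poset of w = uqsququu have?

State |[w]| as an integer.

drop 0:u onto floor
drop 1:q onto {0:u}
drop 2:s onto floor
drop 3:q onto {1:q}
drop 4:u onto {3:q}
drop 5:q onto {4:u}
drop 6:u onto {5:q}
drop 7:u onto {6:u}
ground layer = {0:u, 2:s}
drop-orders for the pieces not yet dropped (sum over which currently-grounded one goes next):
  1 to go: {2} 1  {7} 1
  2 to go: {2,7} 2  {6,7} 1
  3 to go: {2,6,7} 3  {5,6,7} 1
  4 to go: {2,5,6,7} 4  {4,5,6,7} 1
  5 to go: {2,4,5,6,7} 5  {3,4,5,6,7} 1
  6 to go: {1,3,4,5,6,7} 1  {2,3,4,5,6,7} 6
  if 0:u drops first: 7 orders
  if 2:s drops first: 1 orders
heap linearizations: 8

8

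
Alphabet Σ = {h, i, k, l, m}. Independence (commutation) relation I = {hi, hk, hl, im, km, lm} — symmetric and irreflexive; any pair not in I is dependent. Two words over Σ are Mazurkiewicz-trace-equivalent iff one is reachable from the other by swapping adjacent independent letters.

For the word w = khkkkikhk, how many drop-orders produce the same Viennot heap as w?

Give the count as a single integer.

36

0(k) covers ∅
1(h) covers ∅
2(k) covers 0:k
3(k) covers 2:k
4(k) covers 3:k
5(i) covers 4:k
6(k) covers 5:i
7(h) covers 1:h
8(k) covers 6:k
floor of heap: 0:k, 1:h
completions by unplaced set U, small U first (add the entries for U minus each lowest piece of U):
  |U|=1: {7}:1  {8}:1
  |U|=2: {1,7}:1  {6,8}:1  {7,8}:2
  |U|=3: {1,7,8}:3  {5,6,8}:1  {6,7,8}:3
  |U|=4: {1,6,7,8}:6  {4,5,6,8}:1  {5,6,7,8}:4
  |U|=5: {1,5,6,7,8}:10  {3,4,5,6,8}:1  {4,5,6,7,8}:5
  |U|=6: {1,4,5,6,7,8}:15  {2,3,4,5,6,8}:1  {3,4,5,6,7,8}:6
  |U|=7: {0,2,3,4,5,6,8}:1  {1,3,4,5,6,7,8}:21  {2,3,4,5,6,7,8}:7
  start at 0(k): 28
  start at 1(h): 8
sum over floor = 36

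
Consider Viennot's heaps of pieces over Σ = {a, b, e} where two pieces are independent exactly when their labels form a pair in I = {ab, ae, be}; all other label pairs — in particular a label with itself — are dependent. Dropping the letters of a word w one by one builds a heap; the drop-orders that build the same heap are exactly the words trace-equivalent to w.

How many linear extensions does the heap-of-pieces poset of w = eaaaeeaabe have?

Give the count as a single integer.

1260

piece 0:e — minimal
piece 1:a — minimal
piece 2:a rests on {1:a}
piece 3:a rests on {2:a}
piece 4:e rests on {0:e}
piece 5:e rests on {4:e}
piece 6:a rests on {3:a}
piece 7:a rests on {6:a}
piece 8:b — minimal
piece 9:e rests on {5:e}
minimal pieces: {0:e, 1:a, 8:b}
ways to finish when only these pieces remain (= sum over removing one remaining piece with nothing left below it):
  1 left: {7}→1  {8}→1  {9}→1
  2 left: {5,9}→1  {6,7}→1  {7,8}→2  {7,9}→2  {8,9}→2
  3 left: {3,6,7}→1  {4,5,9}→1  {5,7,9}→3  {5,8,9}→3  {6,7,8}→3  {6,7,9}→3  {7,8,9}→6
  4 left: {0,4,5,9}→1  {2,3,6,7}→1  {3,6,7,8}→4  {3,6,7,9}→4  {4,5,7,9}→4  {4,5,8,9}→4  {5,6,7,9}→6  {5,7,8,9}→12  {6,7,8,9}→12
  5 left: {0,4,5,7,9}→5  {0,4,5,8,9}→5  {1,2,3,6,7}→1  {2,3,6,7,8}→5  {2,3,6,7,9}→5  {3,5,6,7,9}→10  {3,6,7,8,9}→20  {4,5,6,7,9}→10  {4,5,7,8,9}→20  {5,6,7,8,9}→30
  6 left: {0,4,5,6,7,9}→15  {0,4,5,7,8,9}→30  {1,2,3,6,7,8}→6  {1,2,3,6,7,9}→6  {2,3,5,6,7,9}→15  {2,3,6,7,8,9}→30  {3,4,5,6,7,9}→20  {3,5,6,7,8,9}→60  {4,5,6,7,8,9}→60
  7 left: {0,3,4,5,6,7,9}→35  {0,4,5,6,7,8,9}→105  {1,2,3,5,6,7,9}→21  {1,2,3,6,7,8,9}→42  {2,3,4,5,6,7,9}→35  {2,3,5,6,7,8,9}→105  {3,4,5,6,7,8,9}→140
  8 left: {0,2,3,4,5,6,7,9}→70  {0,3,4,5,6,7,8,9}→280  {1,2,3,4,5,6,7,9}→56  {1,2,3,5,6,7,8,9}→168  {2,3,4,5,6,7,8,9}→280
  placing 0:e first → 504 extensions
  placing 1:a first → 630 extensions
  placing 8:b first → 126 extensions
total linear extensions = 1260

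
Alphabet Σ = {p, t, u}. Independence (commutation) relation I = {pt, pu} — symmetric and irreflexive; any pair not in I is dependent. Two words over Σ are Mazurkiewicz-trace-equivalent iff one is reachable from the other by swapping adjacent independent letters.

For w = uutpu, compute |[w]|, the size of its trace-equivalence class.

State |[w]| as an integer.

0(u) covers ∅
1(u) covers 0:u
2(t) covers 1:u
3(p) covers ∅
4(u) covers 2:t
floor of heap: 0:u, 3:p
completions by unplaced set U, small U first (add the entries for U minus each lowest piece of U):
  |U|=1: {3}:1  {4}:1
  |U|=2: {2,4}:1  {3,4}:2
  |U|=3: {1,2,4}:1  {2,3,4}:3
  start at 0(u): 4
  start at 3(p): 1
sum over floor = 5

5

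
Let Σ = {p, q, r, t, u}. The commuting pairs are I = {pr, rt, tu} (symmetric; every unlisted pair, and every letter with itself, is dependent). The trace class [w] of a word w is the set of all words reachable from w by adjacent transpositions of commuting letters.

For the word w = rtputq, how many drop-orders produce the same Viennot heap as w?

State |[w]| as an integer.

drop 0:r onto floor
drop 1:t onto floor
drop 2:p onto {1:t}
drop 3:u onto {0:r, 2:p}
drop 4:t onto {2:p}
drop 5:q onto {3:u, 4:t}
ground layer = {0:r, 1:t}
drop-orders for the pieces not yet dropped (sum over which currently-grounded one goes next):
  1 to go: {5} 1
  2 to go: {3,5} 1  {4,5} 1
  3 to go: {0,3,5} 1  {3,4,5} 2
  4 to go: {0,3,4,5} 3  {2,3,4,5} 2
  if 0:r drops first: 2 orders
  if 1:t drops first: 5 orders
heap linearizations: 7

7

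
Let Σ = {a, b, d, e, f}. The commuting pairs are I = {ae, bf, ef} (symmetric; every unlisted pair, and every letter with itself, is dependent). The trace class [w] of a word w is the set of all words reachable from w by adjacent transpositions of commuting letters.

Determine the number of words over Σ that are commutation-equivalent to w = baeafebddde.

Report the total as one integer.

drop 0:b onto floor
drop 1:a onto {0:b}
drop 2:e onto {0:b}
drop 3:a onto {1:a}
drop 4:f onto {3:a}
drop 5:e onto {2:e}
drop 6:b onto {3:a, 5:e}
drop 7:d onto {4:f, 6:b}
drop 8:d onto {7:d}
drop 9:d onto {8:d}
drop 10:e onto {9:d}
ground layer = {0:b}
drop-orders for the pieces not yet dropped (sum over which currently-grounded one goes next):
  1 to go: {10} 1
  2 to go: {9,10} 1
  3 to go: {8,9,10} 1
  4 to go: {7,8,9,10} 1
  5 to go: {4,7,8,9,10} 1  {6,7,8,9,10} 1
  6 to go: {4,6,7,8,9,10} 2  {5,6,7,8,9,10} 1
  7 to go: {2,5,6,7,8,9,10} 1  {3,4,6,7,8,9,10} 2  {4,5,6,7,8,9,10} 3
  8 to go: {1,3,4,6,7,8,9,10} 2  {2,4,5,6,7,8,9,10} 4  {3,4,5,6,7,8,9,10} 5
  9 to go: {1,3,4,5,6,7,8,9,10} 7  {2,3,4,5,6,7,8,9,10} 9
  if 0:b drops first: 16 orders

16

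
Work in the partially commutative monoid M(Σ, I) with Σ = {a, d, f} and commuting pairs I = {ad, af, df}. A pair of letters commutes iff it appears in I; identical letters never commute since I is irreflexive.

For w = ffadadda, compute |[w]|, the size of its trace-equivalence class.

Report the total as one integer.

560

drop 0:f onto floor
drop 1:f onto {0:f}
drop 2:a onto floor
drop 3:d onto floor
drop 4:a onto {2:a}
drop 5:d onto {3:d}
drop 6:d onto {5:d}
drop 7:a onto {4:a}
ground layer = {0:f, 2:a, 3:d}
drop-orders for the pieces not yet dropped (sum over which currently-grounded one goes next):
  1 to go: {1} 1  {6} 1  {7} 1
  2 to go: {0,1} 1  {1,6} 2  {1,7} 2  {4,7} 1  {5,6} 1  {6,7} 2
  3 to go: {0,1,6} 3  {0,1,7} 3  {1,4,7} 3  {1,5,6} 3  {1,6,7} 6  {2,4,7} 1  {3,5,6} 1  {4,6,7} 3  {5,6,7} 3
  4 to go: {0,1,4,7} 6  {0,1,5,6} 6  {0,1,6,7} 12  {1,2,4,7} 4  {1,3,5,6} 4  {1,4,6,7} 12  {1,5,6,7} 12  {2,4,6,7} 4  {3,5,6,7} 4  {4,5,6,7} 6
  5 to go: {0,1,2,4,7} 10  {0,1,3,5,6} 10  {0,1,4,6,7} 30  {0,1,5,6,7} 30  {1,2,4,6,7} 20  {1,3,5,6,7} 20  {1,4,5,6,7} 30  {2,4,5,6,7} 10  {3,4,5,6,7} 10
  6 to go: {0,1,2,4,6,7} 60  {0,1,3,5,6,7} 60  {0,1,4,5,6,7} 90  {1,2,4,5,6,7} 60  {1,3,4,5,6,7} 60  {2,3,4,5,6,7} 20
  if 0:f drops first: 140 orders
  if 2:a drops first: 210 orders
  if 3:d drops first: 210 orders
heap linearizations: 560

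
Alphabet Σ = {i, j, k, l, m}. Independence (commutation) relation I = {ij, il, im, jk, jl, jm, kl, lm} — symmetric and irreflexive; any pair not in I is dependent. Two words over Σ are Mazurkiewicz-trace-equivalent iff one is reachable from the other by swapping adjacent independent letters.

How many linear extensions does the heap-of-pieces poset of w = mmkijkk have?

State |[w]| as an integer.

7

piece 0:m — minimal
piece 1:m rests on {0:m}
piece 2:k rests on {1:m}
piece 3:i rests on {2:k}
piece 4:j — minimal
piece 5:k rests on {3:i}
piece 6:k rests on {5:k}
minimal pieces: {0:m, 4:j}
ways to finish when only these pieces remain (= sum over removing one remaining piece with nothing left below it):
  1 left: {4}→1  {6}→1
  2 left: {4,6}→2  {5,6}→1
  3 left: {3,5,6}→1  {4,5,6}→3
  4 left: {2,3,5,6}→1  {3,4,5,6}→4
  5 left: {1,2,3,5,6}→1  {2,3,4,5,6}→5
  placing 0:m first → 6 extensions
  placing 4:j first → 1 extensions
total linear extensions = 7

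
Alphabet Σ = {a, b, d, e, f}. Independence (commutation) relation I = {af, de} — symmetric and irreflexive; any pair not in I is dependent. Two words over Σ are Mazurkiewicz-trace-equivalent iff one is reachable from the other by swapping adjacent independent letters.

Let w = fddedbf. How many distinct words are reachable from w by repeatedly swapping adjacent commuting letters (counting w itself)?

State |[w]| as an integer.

piece 0:f — minimal
piece 1:d rests on {0:f}
piece 2:d rests on {1:d}
piece 3:e rests on {0:f}
piece 4:d rests on {2:d}
piece 5:b rests on {3:e, 4:d}
piece 6:f rests on {5:b}
minimal pieces: {0:f}
ways to finish when only these pieces remain (= sum over removing one remaining piece with nothing left below it):
  1 left: {6}→1
  2 left: {5,6}→1
  3 left: {3,5,6}→1  {4,5,6}→1
  4 left: {2,4,5,6}→1  {3,4,5,6}→2
  5 left: {1,2,4,5,6}→1  {2,3,4,5,6}→3
  placing 0:f first → 4 extensions

4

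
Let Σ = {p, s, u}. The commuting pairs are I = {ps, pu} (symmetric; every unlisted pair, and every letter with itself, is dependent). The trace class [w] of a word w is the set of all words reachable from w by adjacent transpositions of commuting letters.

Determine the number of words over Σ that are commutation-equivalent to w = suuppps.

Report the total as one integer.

drop 0:s onto floor
drop 1:u onto {0:s}
drop 2:u onto {1:u}
drop 3:p onto floor
drop 4:p onto {3:p}
drop 5:p onto {4:p}
drop 6:s onto {2:u}
ground layer = {0:s, 3:p}
drop-orders for the pieces not yet dropped (sum over which currently-grounded one goes next):
  1 to go: {5} 1  {6} 1
  2 to go: {2,6} 1  {4,5} 1  {5,6} 2
  3 to go: {1,2,6} 1  {2,5,6} 3  {3,4,5} 1  {4,5,6} 3
  4 to go: {0,1,2,6} 1  {1,2,5,6} 4  {2,4,5,6} 6  {3,4,5,6} 4
  5 to go: {0,1,2,5,6} 5  {1,2,4,5,6} 10  {2,3,4,5,6} 10
  if 0:s drops first: 20 orders
  if 3:p drops first: 15 orders
heap linearizations: 35

35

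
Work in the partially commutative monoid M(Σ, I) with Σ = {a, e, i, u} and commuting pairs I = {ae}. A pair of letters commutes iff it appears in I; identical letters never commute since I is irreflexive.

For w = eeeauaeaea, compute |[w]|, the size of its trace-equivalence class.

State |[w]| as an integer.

drop 0:e onto floor
drop 1:e onto {0:e}
drop 2:e onto {1:e}
drop 3:a onto floor
drop 4:u onto {2:e, 3:a}
drop 5:a onto {4:u}
drop 6:e onto {4:u}
drop 7:a onto {5:a}
drop 8:e onto {6:e}
drop 9:a onto {7:a}
ground layer = {0:e, 3:a}
drop-orders for the pieces not yet dropped (sum over which currently-grounded one goes next):
  1 to go: {8} 1  {9} 1
  2 to go: {6,8} 1  {7,9} 1  {8,9} 2
  3 to go: {5,7,9} 1  {6,8,9} 3  {7,8,9} 3
  4 to go: {5,7,8,9} 4  {6,7,8,9} 6
  5 to go: {5,6,7,8,9} 10
  6 to go: {4,5,6,7,8,9} 10
  7 to go: {2,4,5,6,7,8,9} 10  {3,4,5,6,7,8,9} 10
  8 to go: {1,2,4,5,6,7,8,9} 10  {2,3,4,5,6,7,8,9} 20
  if 0:e drops first: 30 orders
  if 3:a drops first: 10 orders
heap linearizations: 40

40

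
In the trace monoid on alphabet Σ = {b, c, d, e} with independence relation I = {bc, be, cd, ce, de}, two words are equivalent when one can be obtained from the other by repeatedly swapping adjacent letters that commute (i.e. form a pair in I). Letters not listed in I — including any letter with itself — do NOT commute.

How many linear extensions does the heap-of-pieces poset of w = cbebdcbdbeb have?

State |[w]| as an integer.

0(c) covers ∅
1(b) covers ∅
2(e) covers ∅
3(b) covers 1:b
4(d) covers 3:b
5(c) covers 0:c
6(b) covers 4:d
7(d) covers 6:b
8(b) covers 7:d
9(e) covers 2:e
10(b) covers 8:b
floor of heap: 0:c, 1:b, 2:e
completions by unplaced set U, small U first (add the entries for U minus each lowest piece of U):
  |U|=1: {5}:1  {9}:1  {10}:1
  |U|=2: {0,5}:1  {2,9}:1  {5,9}:2  {5,10}:2  {8,10}:1  {9,10}:2
  |U|=3: {0,5,9}:3  {0,5,10}:3  {2,5,9}:3  {2,9,10}:3  {5,8,10}:3  {5,9,10}:6  {7,8,10}:1  {8,9,10}:3
  |U|=4: {0,2,5,9}:6  {0,5,8,10}:6  {0,5,9,10}:12  {2,5,9,10}:12  {2,8,9,10}:6  {5,7,8,10}:4  {5,8,9,10}:12  {6,7,8,10}:1  {7,8,9,10}:4
  |U|=5: {0,2,5,9,10}:30  {0,5,7,8,10}:10  {0,5,8,9,10}:30  {2,5,8,9,10}:30  {2,7,8,9,10}:10  {4,6,7,8,10}:1  {5,6,7,8,10}:5  {5,7,8,9,10}:20  {6,7,8,9,10}:5
  |U|=6: {0,2,5,8,9,10}:90  {0,5,6,7,8,10}:15  {0,5,7,8,9,10}:60  {2,5,7,8,9,10}:60  {2,6,7,8,9,10}:15  {3,4,6,7,8,10}:1  {4,5,6,7,8,10}:6  {4,6,7,8,9,10}:6  {5,6,7,8,9,10}:30
  |U|=7: {0,2,5,7,8,9,10}:210  {0,4,5,6,7,8,10}:21  {0,5,6,7,8,9,10}:105  {1,3,4,6,7,8,10}:1  {2,4,6,7,8,9,10}:21  {2,5,6,7,8,9,10}:105  {3,4,5,6,7,8,10}:7  {3,4,6,7,8,9,10}:7  {4,5,6,7,8,9,10}:42
  |U|=8: {0,2,5,6,7,8,9,10}:420  {0,3,4,5,6,7,8,10}:28  {0,4,5,6,7,8,9,10}:168  {1,3,4,5,6,7,8,10}:8  {1,3,4,6,7,8,9,10}:8  {2,3,4,6,7,8,9,10}:28  {2,4,5,6,7,8,9,10}:168  {3,4,5,6,7,8,9,10}:56
  |U|=9: {0,1,3,4,5,6,7,8,10}:36  {0,2,4,5,6,7,8,9,10}:756  {0,3,4,5,6,7,8,9,10}:252  {1,2,3,4,6,7,8,9,10}:36  {1,3,4,5,6,7,8,9,10}:72  {2,3,4,5,6,7,8,9,10}:252
  start at 0(c): 360
  start at 1(b): 1260
  start at 2(e): 360
sum over floor = 1980

1980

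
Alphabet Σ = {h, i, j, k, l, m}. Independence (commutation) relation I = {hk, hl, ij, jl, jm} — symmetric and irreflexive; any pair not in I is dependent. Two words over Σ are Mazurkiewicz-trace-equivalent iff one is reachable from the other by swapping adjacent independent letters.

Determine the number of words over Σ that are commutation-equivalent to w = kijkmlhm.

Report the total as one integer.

4

piece 0:k — minimal
piece 1:i rests on {0:k}
piece 2:j rests on {0:k}
piece 3:k rests on {1:i, 2:j}
piece 4:m rests on {3:k}
piece 5:l rests on {4:m}
piece 6:h rests on {4:m}
piece 7:m rests on {5:l, 6:h}
minimal pieces: {0:k}
ways to finish when only these pieces remain (= sum over removing one remaining piece with nothing left below it):
  1 left: {7}→1
  2 left: {5,7}→1  {6,7}→1
  3 left: {5,6,7}→2
  4 left: {4,5,6,7}→2
  5 left: {3,4,5,6,7}→2
  6 left: {1,3,4,5,6,7}→2  {2,3,4,5,6,7}→2
  placing 0:k first → 4 extensions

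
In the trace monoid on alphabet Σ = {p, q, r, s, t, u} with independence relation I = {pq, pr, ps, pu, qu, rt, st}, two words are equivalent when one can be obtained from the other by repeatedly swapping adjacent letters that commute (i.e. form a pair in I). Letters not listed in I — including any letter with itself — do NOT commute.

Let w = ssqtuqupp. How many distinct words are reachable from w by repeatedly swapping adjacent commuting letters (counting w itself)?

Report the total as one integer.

#0=s has no predecessor
#1=s depends on [0:s]
#2=q depends on [1:s]
#3=t depends on [2:q]
#4=u depends on [3:t]
#5=q depends on [3:t]
#6=u depends on [4:u]
#7=p depends on [3:t]
#8=p depends on [7:p]
sources: [0:s]
N(rest) = Σ N(rest − s) over sources s of rest; N(one piece) = 1:
  size 1 → [5]=1  [6]=1  [8]=1
  size 2 → [4,6]=1  [5,6]=2  [5,8]=2  [6,8]=2  [7,8]=1
  size 3 → [4,5,6]=3  [4,6,8]=3  [5,6,8]=6  [5,7,8]=3  [6,7,8]=3
  size 4 → [4,5,6,8]=12  [4,6,7,8]=6  [5,6,7,8]=12
  size 5 → [4,5,6,7,8]=30
  size 6 → [3,4,5,6,7,8]=30
  size 7 → [2,3,4,5,6,7,8]=30
  first=0(s) contributes 30

30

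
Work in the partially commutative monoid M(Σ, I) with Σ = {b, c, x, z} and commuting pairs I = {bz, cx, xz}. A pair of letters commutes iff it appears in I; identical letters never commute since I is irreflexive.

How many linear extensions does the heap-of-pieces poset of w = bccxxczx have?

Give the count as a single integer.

piece 0:b — minimal
piece 1:c rests on {0:b}
piece 2:c rests on {1:c}
piece 3:x rests on {0:b}
piece 4:x rests on {3:x}
piece 5:c rests on {2:c}
piece 6:z rests on {5:c}
piece 7:x rests on {4:x}
minimal pieces: {0:b}
ways to finish when only these pieces remain (= sum over removing one remaining piece with nothing left below it):
  1 left: {6}→1  {7}→1
  2 left: {4,7}→1  {5,6}→1  {6,7}→2
  3 left: {2,5,6}→1  {3,4,7}→1  {4,6,7}→3  {5,6,7}→3
  4 left: {1,2,5,6}→1  {2,5,6,7}→4  {3,4,6,7}→4  {4,5,6,7}→6
  5 left: {1,2,5,6,7}→5  {2,4,5,6,7}→10  {3,4,5,6,7}→10
  6 left: {1,2,4,5,6,7}→15  {2,3,4,5,6,7}→20
  placing 0:b first → 35 extensions

35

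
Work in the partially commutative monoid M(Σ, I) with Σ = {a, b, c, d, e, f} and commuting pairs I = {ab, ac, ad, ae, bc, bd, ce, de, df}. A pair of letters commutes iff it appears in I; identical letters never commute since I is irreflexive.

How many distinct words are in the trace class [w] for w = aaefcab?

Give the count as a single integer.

18

drop 0:a onto floor
drop 1:a onto {0:a}
drop 2:e onto floor
drop 3:f onto {1:a, 2:e}
drop 4:c onto {3:f}
drop 5:a onto {3:f}
drop 6:b onto {3:f}
ground layer = {0:a, 2:e}
drop-orders for the pieces not yet dropped (sum over which currently-grounded one goes next):
  1 to go: {4} 1  {5} 1  {6} 1
  2 to go: {4,5} 2  {4,6} 2  {5,6} 2
  3 to go: {4,5,6} 6
  4 to go: {3,4,5,6} 6
  5 to go: {1,3,4,5,6} 6  {2,3,4,5,6} 6
  if 0:a drops first: 12 orders
  if 2:e drops first: 6 orders
heap linearizations: 18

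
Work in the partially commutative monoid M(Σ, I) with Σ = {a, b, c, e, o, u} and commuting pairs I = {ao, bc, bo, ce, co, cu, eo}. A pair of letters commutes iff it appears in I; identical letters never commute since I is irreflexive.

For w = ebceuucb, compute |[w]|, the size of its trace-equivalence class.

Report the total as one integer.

drop 0:e onto floor
drop 1:b onto {0:e}
drop 2:c onto floor
drop 3:e onto {1:b}
drop 4:u onto {3:e}
drop 5:u onto {4:u}
drop 6:c onto {2:c}
drop 7:b onto {5:u}
ground layer = {0:e, 2:c}
drop-orders for the pieces not yet dropped (sum over which currently-grounded one goes next):
  1 to go: {6} 1  {7} 1
  2 to go: {2,6} 1  {5,7} 1  {6,7} 2
  3 to go: {2,6,7} 3  {4,5,7} 1  {5,6,7} 3
  4 to go: {2,5,6,7} 6  {3,4,5,7} 1  {4,5,6,7} 4
  5 to go: {1,3,4,5,7} 1  {2,4,5,6,7} 10  {3,4,5,6,7} 5
  6 to go: {0,1,3,4,5,7} 1  {1,3,4,5,6,7} 6  {2,3,4,5,6,7} 15
  if 0:e drops first: 21 orders
  if 2:c drops first: 7 orders
heap linearizations: 28

28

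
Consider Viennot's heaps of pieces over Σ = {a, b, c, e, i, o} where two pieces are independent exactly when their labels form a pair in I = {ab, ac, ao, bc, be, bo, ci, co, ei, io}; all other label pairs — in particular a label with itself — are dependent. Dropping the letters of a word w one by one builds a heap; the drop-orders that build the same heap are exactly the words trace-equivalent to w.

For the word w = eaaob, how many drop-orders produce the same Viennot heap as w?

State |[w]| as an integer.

15

drop 0:e onto floor
drop 1:a onto {0:e}
drop 2:a onto {1:a}
drop 3:o onto {0:e}
drop 4:b onto floor
ground layer = {0:e, 4:b}
drop-orders for the pieces not yet dropped (sum over which currently-grounded one goes next):
  1 to go: {2} 1  {3} 1  {4} 1
  2 to go: {1,2} 1  {2,3} 2  {2,4} 2  {3,4} 2
  3 to go: {1,2,3} 3  {1,2,4} 3  {2,3,4} 6
  if 0:e drops first: 12 orders
  if 4:b drops first: 3 orders
heap linearizations: 15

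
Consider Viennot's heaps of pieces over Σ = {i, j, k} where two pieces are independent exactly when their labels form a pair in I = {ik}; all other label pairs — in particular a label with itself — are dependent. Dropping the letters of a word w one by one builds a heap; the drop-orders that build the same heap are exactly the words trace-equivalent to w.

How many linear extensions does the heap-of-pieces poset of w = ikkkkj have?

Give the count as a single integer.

5

#0=i has no predecessor
#1=k has no predecessor
#2=k depends on [1:k]
#3=k depends on [2:k]
#4=k depends on [3:k]
#5=j depends on [0:i, 4:k]
sources: [0:i, 1:k]
N(rest) = Σ N(rest − s) over sources s of rest; N(one piece) = 1:
  size 1 → [5]=1
  size 2 → [0,5]=1  [4,5]=1
  size 3 → [0,4,5]=2  [3,4,5]=1
  size 4 → [0,3,4,5]=3  [2,3,4,5]=1
  first=0(i) contributes 1
  first=1(k) contributes 4
|[w]| = 5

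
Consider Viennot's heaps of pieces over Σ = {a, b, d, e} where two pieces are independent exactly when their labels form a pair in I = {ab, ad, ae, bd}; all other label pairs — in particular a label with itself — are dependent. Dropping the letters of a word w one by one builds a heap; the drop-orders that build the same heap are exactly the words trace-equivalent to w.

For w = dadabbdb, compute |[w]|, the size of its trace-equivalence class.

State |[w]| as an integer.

drop 0:d onto floor
drop 1:a onto floor
drop 2:d onto {0:d}
drop 3:a onto {1:a}
drop 4:b onto floor
drop 5:b onto {4:b}
drop 6:d onto {2:d}
drop 7:b onto {5:b}
ground layer = {0:d, 1:a, 4:b}
drop-orders for the pieces not yet dropped (sum over which currently-grounded one goes next):
  1 to go: {3} 1  {6} 1  {7} 1
  2 to go: {1,3} 1  {2,6} 1  {3,6} 2  {3,7} 2  {5,7} 1  {6,7} 2
  3 to go: {0,2,6} 1  {1,3,6} 3  {1,3,7} 3  {2,3,6} 3  {2,6,7} 3  {3,5,7} 3  {3,6,7} 6  {4,5,7} 1  {5,6,7} 3
  4 to go: {0,2,3,6} 4  {0,2,6,7} 4  {1,2,3,6} 6  {1,3,5,7} 6  {1,3,6,7} 12  {2,3,6,7} 12  {2,5,6,7} 6  {3,4,5,7} 4  {3,5,6,7} 12  {4,5,6,7} 4
  5 to go: {0,1,2,3,6} 10  {0,2,3,6,7} 20  {0,2,5,6,7} 10  {1,2,3,6,7} 30  {1,3,4,5,7} 10  {1,3,5,6,7} 30  {2,3,5,6,7} 30  {2,4,5,6,7} 10  {3,4,5,6,7} 20
  6 to go: {0,1,2,3,6,7} 60  {0,2,3,5,6,7} 60  {0,2,4,5,6,7} 20  {1,2,3,5,6,7} 90  {1,3,4,5,6,7} 60  {2,3,4,5,6,7} 60
  if 0:d drops first: 210 orders
  if 1:a drops first: 140 orders
  if 4:b drops first: 210 orders
heap linearizations: 560

560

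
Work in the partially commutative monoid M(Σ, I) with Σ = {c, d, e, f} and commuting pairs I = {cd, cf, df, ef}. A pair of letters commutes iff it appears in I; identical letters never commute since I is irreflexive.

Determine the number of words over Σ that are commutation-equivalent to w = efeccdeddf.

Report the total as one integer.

135

drop 0:e onto floor
drop 1:f onto floor
drop 2:e onto {0:e}
drop 3:c onto {2:e}
drop 4:c onto {3:c}
drop 5:d onto {2:e}
drop 6:e onto {4:c, 5:d}
drop 7:d onto {6:e}
drop 8:d onto {7:d}
drop 9:f onto {1:f}
ground layer = {0:e, 1:f}
drop-orders for the pieces not yet dropped (sum over which currently-grounded one goes next):
  1 to go: {8} 1  {9} 1
  2 to go: {1,9} 1  {7,8} 1  {8,9} 2
  3 to go: {1,8,9} 3  {6,7,8} 1  {7,8,9} 3
  4 to go: {1,7,8,9} 6  {4,6,7,8} 1  {5,6,7,8} 1  {6,7,8,9} 4
  5 to go: {1,6,7,8,9} 10  {3,4,6,7,8} 1  {4,5,6,7,8} 2  {4,6,7,8,9} 5  {5,6,7,8,9} 5
  6 to go: {1,4,6,7,8,9} 15  {1,5,6,7,8,9} 15  {3,4,5,6,7,8} 3  {3,4,6,7,8,9} 6  {4,5,6,7,8,9} 12
  7 to go: {1,3,4,6,7,8,9} 21  {1,4,5,6,7,8,9} 42  {2,3,4,5,6,7,8} 3  {3,4,5,6,7,8,9} 21
  8 to go: {0,2,3,4,5,6,7,8} 3  {1,3,4,5,6,7,8,9} 84  {2,3,4,5,6,7,8,9} 24
  if 0:e drops first: 108 orders
  if 1:f drops first: 27 orders
heap linearizations: 135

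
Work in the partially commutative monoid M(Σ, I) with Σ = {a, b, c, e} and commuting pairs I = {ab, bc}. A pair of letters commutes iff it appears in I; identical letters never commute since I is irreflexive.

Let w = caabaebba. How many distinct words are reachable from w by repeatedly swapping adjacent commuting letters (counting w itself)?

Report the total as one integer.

15

drop 0:c onto floor
drop 1:a onto {0:c}
drop 2:a onto {1:a}
drop 3:b onto floor
drop 4:a onto {2:a}
drop 5:e onto {3:b, 4:a}
drop 6:b onto {5:e}
drop 7:b onto {6:b}
drop 8:a onto {5:e}
ground layer = {0:c, 3:b}
drop-orders for the pieces not yet dropped (sum over which currently-grounded one goes next):
  1 to go: {7} 1  {8} 1
  2 to go: {6,7} 1  {7,8} 2
  3 to go: {6,7,8} 3
  4 to go: {5,6,7,8} 3
  5 to go: {3,5,6,7,8} 3  {4,5,6,7,8} 3
  6 to go: {2,4,5,6,7,8} 3  {3,4,5,6,7,8} 6
  7 to go: {1,2,4,5,6,7,8} 3  {2,3,4,5,6,7,8} 9
  if 0:c drops first: 12 orders
  if 3:b drops first: 3 orders
heap linearizations: 15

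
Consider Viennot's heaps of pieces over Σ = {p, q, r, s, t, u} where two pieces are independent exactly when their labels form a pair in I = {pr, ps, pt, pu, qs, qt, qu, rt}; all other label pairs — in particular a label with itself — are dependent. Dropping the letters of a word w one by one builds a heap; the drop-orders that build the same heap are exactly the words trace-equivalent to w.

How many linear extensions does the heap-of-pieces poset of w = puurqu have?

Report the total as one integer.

9

0(p) covers ∅
1(u) covers ∅
2(u) covers 1:u
3(r) covers 2:u
4(q) covers 0:p, 3:r
5(u) covers 3:r
floor of heap: 0:p, 1:u
completions by unplaced set U, small U first (add the entries for U minus each lowest piece of U):
  |U|=1: {4}:1  {5}:1
  |U|=2: {0,4}:1  {4,5}:2
  |U|=3: {0,4,5}:3  {3,4,5}:2
  |U|=4: {0,3,4,5}:5  {2,3,4,5}:2
  start at 0(p): 2
  start at 1(u): 7
sum over floor = 9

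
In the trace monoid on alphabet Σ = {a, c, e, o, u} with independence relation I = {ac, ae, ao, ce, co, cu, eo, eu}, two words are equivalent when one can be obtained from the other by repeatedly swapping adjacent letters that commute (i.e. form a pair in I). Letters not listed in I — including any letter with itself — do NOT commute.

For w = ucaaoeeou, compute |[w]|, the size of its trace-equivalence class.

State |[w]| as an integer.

1512

piece 0:u — minimal
piece 1:c — minimal
piece 2:a rests on {0:u}
piece 3:a rests on {2:a}
piece 4:o rests on {0:u}
piece 5:e — minimal
piece 6:e rests on {5:e}
piece 7:o rests on {4:o}
piece 8:u rests on {3:a, 7:o}
minimal pieces: {0:u, 1:c, 5:e}
ways to finish when only these pieces remain (= sum over removing one remaining piece with nothing left below it):
  1 left: {1}→1  {6}→1  {8}→1
  2 left: {1,6}→2  {1,8}→2  {3,8}→1  {5,6}→1  {6,8}→2  {7,8}→1
  3 left: {1,3,8}→3  {1,5,6}→3  {1,6,8}→6  {1,7,8}→3  {2,3,8}→1  {3,6,8}→3  {3,7,8}→2  {4,7,8}→1  {5,6,8}→3  {6,7,8}→3
  4 left: {1,2,3,8}→4  {1,3,6,8}→12  {1,3,7,8}→8  {1,4,7,8}→4  {1,5,6,8}→12  {1,6,7,8}→12  {2,3,6,8}→4  {2,3,7,8}→3  {3,4,7,8}→3  {3,5,6,8}→6  {3,6,7,8}→8  {4,6,7,8}→4  {5,6,7,8}→6
  5 left: {1,2,3,6,8}→20  {1,2,3,7,8}→15  {1,3,4,7,8}→15  {1,3,5,6,8}→30  {1,3,6,7,8}→40  {1,4,6,7,8}→20  {1,5,6,7,8}→30  {2,3,4,7,8}→6  {2,3,5,6,8}→10  {2,3,6,7,8}→15  {3,4,6,7,8}→15  {3,5,6,7,8}→20  {4,5,6,7,8}→10
  6 left: {0,2,3,4,7,8}→6  {1,2,3,4,7,8}→36  {1,2,3,5,6,8}→60  {1,2,3,6,7,8}→90  {1,3,4,6,7,8}→90  {1,3,5,6,7,8}→120  {1,4,5,6,7,8}→60  {2,3,4,6,7,8}→36  {2,3,5,6,7,8}→45  {3,4,5,6,7,8}→45
  7 left: {0,1,2,3,4,7,8}→42  {0,2,3,4,6,7,8}→42  {1,2,3,4,6,7,8}→252  {1,2,3,5,6,7,8}→315  {1,3,4,5,6,7,8}→315  {2,3,4,5,6,7,8}→126
  placing 0:u first → 1008 extensions
  placing 1:c first → 168 extensions
  placing 5:e first → 336 extensions
total linear extensions = 1512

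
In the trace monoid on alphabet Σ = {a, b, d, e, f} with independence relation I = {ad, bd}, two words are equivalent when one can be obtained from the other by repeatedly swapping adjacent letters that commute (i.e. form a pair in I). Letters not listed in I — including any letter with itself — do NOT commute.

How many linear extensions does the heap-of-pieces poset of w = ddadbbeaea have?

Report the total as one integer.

0(d) covers ∅
1(d) covers 0:d
2(a) covers ∅
3(d) covers 1:d
4(b) covers 2:a
5(b) covers 4:b
6(e) covers 3:d, 5:b
7(a) covers 6:e
8(e) covers 7:a
9(a) covers 8:e
floor of heap: 0:d, 2:a
completions by unplaced set U, small U first (add the entries for U minus each lowest piece of U):
  |U|=1: {9}:1
  |U|=2: {8,9}:1
  |U|=3: {7,8,9}:1
  |U|=4: {6,7,8,9}:1
  |U|=5: {3,6,7,8,9}:1  {5,6,7,8,9}:1
  |U|=6: {1,3,6,7,8,9}:1  {3,5,6,7,8,9}:2  {4,5,6,7,8,9}:1
  |U|=7: {0,1,3,6,7,8,9}:1  {1,3,5,6,7,8,9}:3  {2,4,5,6,7,8,9}:1  {3,4,5,6,7,8,9}:3
  |U|=8: {0,1,3,5,6,7,8,9}:4  {1,3,4,5,6,7,8,9}:6  {2,3,4,5,6,7,8,9}:4
  start at 0(d): 10
  start at 2(a): 10
sum over floor = 20

20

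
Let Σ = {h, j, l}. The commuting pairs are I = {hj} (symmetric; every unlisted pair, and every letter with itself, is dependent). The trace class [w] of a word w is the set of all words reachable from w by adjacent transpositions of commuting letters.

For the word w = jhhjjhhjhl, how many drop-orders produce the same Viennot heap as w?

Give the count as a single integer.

126

0(j) covers ∅
1(h) covers ∅
2(h) covers 1:h
3(j) covers 0:j
4(j) covers 3:j
5(h) covers 2:h
6(h) covers 5:h
7(j) covers 4:j
8(h) covers 6:h
9(l) covers 7:j, 8:h
floor of heap: 0:j, 1:h
completions by unplaced set U, small U first (add the entries for U minus each lowest piece of U):
  |U|=1: {9}:1
  |U|=2: {7,9}:1  {8,9}:1
  |U|=3: {4,7,9}:1  {6,8,9}:1  {7,8,9}:2
  |U|=4: {3,4,7,9}:1  {4,7,8,9}:3  {5,6,8,9}:1  {6,7,8,9}:3
  |U|=5: {0,3,4,7,9}:1  {2,5,6,8,9}:1  {3,4,7,8,9}:4  {4,6,7,8,9}:6  {5,6,7,8,9}:4
  |U|=6: {0,3,4,7,8,9}:5  {1,2,5,6,8,9}:1  {2,5,6,7,8,9}:5  {3,4,6,7,8,9}:10  {4,5,6,7,8,9}:10
  |U|=7: {0,3,4,6,7,8,9}:15  {1,2,5,6,7,8,9}:6  {2,4,5,6,7,8,9}:15  {3,4,5,6,7,8,9}:20
  |U|=8: {0,3,4,5,6,7,8,9}:35  {1,2,4,5,6,7,8,9}:21  {2,3,4,5,6,7,8,9}:35
  start at 0(j): 56
  start at 1(h): 70
sum over floor = 126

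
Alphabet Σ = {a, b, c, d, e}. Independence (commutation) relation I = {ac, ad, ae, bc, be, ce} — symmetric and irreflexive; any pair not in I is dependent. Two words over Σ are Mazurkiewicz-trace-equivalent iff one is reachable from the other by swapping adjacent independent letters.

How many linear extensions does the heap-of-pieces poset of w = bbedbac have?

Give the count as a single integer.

9

0(b) covers ∅
1(b) covers 0:b
2(e) covers ∅
3(d) covers 1:b, 2:e
4(b) covers 3:d
5(a) covers 4:b
6(c) covers 3:d
floor of heap: 0:b, 2:e
completions by unplaced set U, small U first (add the entries for U minus each lowest piece of U):
  |U|=1: {5}:1  {6}:1
  |U|=2: {4,5}:1  {5,6}:2
  |U|=3: {4,5,6}:3
  |U|=4: {3,4,5,6}:3
  |U|=5: {1,3,4,5,6}:3  {2,3,4,5,6}:3
  start at 0(b): 6
  start at 2(e): 3
sum over floor = 9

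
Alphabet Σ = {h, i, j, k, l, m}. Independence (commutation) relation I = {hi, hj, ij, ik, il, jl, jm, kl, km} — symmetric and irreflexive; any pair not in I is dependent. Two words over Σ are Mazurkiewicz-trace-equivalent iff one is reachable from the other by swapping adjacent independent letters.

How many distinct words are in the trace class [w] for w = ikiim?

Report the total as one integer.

5

0(i) covers ∅
1(k) covers ∅
2(i) covers 0:i
3(i) covers 2:i
4(m) covers 3:i
floor of heap: 0:i, 1:k
completions by unplaced set U, small U first (add the entries for U minus each lowest piece of U):
  |U|=1: {1}:1  {4}:1
  |U|=2: {1,4}:2  {3,4}:1
  |U|=3: {1,3,4}:3  {2,3,4}:1
  start at 0(i): 4
  start at 1(k): 1
sum over floor = 5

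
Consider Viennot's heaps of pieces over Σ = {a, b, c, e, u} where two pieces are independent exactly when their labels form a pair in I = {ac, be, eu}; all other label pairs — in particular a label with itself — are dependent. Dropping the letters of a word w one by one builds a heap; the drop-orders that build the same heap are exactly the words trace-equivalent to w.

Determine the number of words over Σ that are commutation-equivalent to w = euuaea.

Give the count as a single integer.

3

#0=e has no predecessor
#1=u has no predecessor
#2=u depends on [1:u]
#3=a depends on [0:e, 2:u]
#4=e depends on [3:a]
#5=a depends on [4:e]
sources: [0:e, 1:u]
N(rest) = Σ N(rest − s) over sources s of rest; N(one piece) = 1:
  size 1 → [5]=1
  size 2 → [4,5]=1
  size 3 → [3,4,5]=1
  size 4 → [0,3,4,5]=1  [2,3,4,5]=1
  first=0(e) contributes 1
  first=1(u) contributes 2
|[w]| = 3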